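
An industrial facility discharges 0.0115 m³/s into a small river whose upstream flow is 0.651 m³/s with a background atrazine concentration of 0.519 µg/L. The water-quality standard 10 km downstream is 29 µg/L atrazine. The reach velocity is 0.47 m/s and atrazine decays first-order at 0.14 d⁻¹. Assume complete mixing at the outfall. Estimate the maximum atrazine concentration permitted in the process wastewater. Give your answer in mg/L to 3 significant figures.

0.519 µg/L = 0.000519 mg/L.
29 µg/L = 0.029 mg/L.
Travel time to the compliance point: t = 1e+04/0.47 = 2.128e+04 s = 0.2463 d; decay factor exp(−0.14·0.2463) = 0.9661.
So the concentration just after mixing may be at most 0.029/0.9661 = 0.03002 mg/L.
Mass balance: 0.03002·0.6625 = 0.0115·Cₑ + 0.651·0.000519.
Cₑ = (0.01989 − 0.0003379) / 0.0115 = 1.7 mg/L.

1.70 mg/L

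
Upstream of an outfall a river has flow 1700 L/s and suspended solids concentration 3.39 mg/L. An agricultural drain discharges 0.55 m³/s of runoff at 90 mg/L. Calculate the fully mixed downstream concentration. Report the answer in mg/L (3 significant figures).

1700 L/s = 1.7 m³/s.
Flow-weighted mixing gives C = (0.55·90 + 1.7·3.39) / (0.55 + 1.7) = 55.26/2.25 = 24.56 mg/L.

24.6 mg/L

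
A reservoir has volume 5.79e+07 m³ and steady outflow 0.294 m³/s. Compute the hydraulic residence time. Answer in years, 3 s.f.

Q = 0.294 m³/s × 3.156e+07 s/yr = 9.278e+06 m³/yr.
Hydraulic residence time τ = V/Q = 5.79e+07/9.278e+06 = 6.241 yr.

6.24 yr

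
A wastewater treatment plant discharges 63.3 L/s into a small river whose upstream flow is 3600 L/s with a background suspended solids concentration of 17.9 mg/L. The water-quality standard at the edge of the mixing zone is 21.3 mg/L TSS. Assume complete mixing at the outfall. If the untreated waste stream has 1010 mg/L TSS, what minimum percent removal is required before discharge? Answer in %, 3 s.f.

78.7 %

63.3 L/s = 0.0633 m³/s.
3600 L/s = 3.6 m³/s.
Mass balance: 21.3·3.663 = 0.0633·Cₑ + 3.6·17.9.
Cₑ = (78.03 − 64.44) / 0.0633 = 214.7 mg/L.
Required removal = 1 − 214.7/1010 = 78.75 %.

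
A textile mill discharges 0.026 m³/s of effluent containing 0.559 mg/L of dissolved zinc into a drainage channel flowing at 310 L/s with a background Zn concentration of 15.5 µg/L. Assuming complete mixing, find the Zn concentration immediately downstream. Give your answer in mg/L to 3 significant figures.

0.0576 mg/L

310 L/s = 0.31 m³/s.
15.5 µg/L = 0.0155 mg/L.
Flow-weighted mixing gives C = (0.026·0.559 + 0.31·0.0155) / (0.026 + 0.31) = 0.01934/0.336 = 0.05756 mg/L.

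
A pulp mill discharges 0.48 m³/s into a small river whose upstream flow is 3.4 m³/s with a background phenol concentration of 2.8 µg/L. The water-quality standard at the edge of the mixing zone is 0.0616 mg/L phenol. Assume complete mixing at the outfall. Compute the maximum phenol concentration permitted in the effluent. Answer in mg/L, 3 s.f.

0.478 mg/L

2.8 µg/L = 0.0028 mg/L.
Mass balance: 0.0616·3.88 = 0.48·Cₑ + 3.4·0.0028.
Cₑ = (0.239 − 0.00952) / 0.48 = 0.4781 mg/L.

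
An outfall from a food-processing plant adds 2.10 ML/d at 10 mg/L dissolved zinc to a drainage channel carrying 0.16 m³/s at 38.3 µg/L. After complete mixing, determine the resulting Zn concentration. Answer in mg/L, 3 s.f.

2.10 ML/d = 0.02431 m³/s.
38.3 µg/L = 0.0383 mg/L.
Flow-weighted mixing gives C = (0.02431·10 + 0.16·0.0383) / (0.02431 + 0.16) = 0.2492/0.1843 = 1.352 mg/L.

1.35 mg/L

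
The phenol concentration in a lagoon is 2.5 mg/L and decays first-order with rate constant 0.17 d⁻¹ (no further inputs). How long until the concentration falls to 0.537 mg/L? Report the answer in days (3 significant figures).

t = ln(C₀/C)/k = ln(2.5/0.537)/0.17 = 1.538/0.17 = 9.047 d.

9.05 d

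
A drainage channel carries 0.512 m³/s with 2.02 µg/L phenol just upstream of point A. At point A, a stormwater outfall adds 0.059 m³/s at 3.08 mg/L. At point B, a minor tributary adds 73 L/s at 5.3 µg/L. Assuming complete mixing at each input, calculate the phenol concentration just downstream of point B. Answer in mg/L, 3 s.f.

0.284 mg/L

2.02 µg/L = 0.00202 mg/L.
After input A: C = (0.512·0.00202 + 0.059·3.08) / 0.571 = 0.3201 mg/L.
73 L/s = 0.073 m³/s.
5.3 µg/L = 0.0053 mg/L.
After input B: C = (0.571·0.3201 + 0.073·0.0053) / 0.644 = 0.2844 mg/L.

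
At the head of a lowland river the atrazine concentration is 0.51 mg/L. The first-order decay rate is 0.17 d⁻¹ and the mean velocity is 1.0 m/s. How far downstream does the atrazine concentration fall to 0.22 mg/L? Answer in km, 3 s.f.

From C = C₀·e^(−kt), t = ln(C₀/C)/k = ln(0.51/0.22)/0.17 = 0.8408/0.17 = 4.946 d.
Distance = v·t = 1.0 m/s × 4.273e+05 s = 4.273e+05 m = 427.3 km.

427 km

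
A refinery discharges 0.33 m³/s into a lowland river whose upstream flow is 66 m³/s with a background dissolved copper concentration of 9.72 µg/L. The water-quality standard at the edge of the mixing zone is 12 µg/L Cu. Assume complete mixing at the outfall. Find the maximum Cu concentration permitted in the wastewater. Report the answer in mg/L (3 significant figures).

9.72 µg/L = 0.00972 mg/L.
12 µg/L = 0.012 mg/L.
Mass balance: 0.012·66.33 = 0.33·Cₑ + 66·0.00972.
Cₑ = (0.796 − 0.6415) / 0.33 = 0.468 mg/L.

0.468 mg/L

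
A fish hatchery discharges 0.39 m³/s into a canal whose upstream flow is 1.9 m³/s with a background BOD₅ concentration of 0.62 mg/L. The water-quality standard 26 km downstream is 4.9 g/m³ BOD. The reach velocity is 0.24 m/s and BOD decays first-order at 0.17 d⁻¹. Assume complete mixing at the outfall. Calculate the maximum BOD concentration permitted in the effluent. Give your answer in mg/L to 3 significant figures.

Travel time to the compliance point: t = 2.6e+04/0.24 = 1.083e+05 s = 1.254 d; decay factor exp(−0.17·1.254) = 0.808.
So the concentration just after mixing may be at most 4.9/0.808 = 6.064 mg/L.
Mass balance: 6.064·2.29 = 0.39·Cₑ + 1.9·0.62.
Cₑ = (13.89 − 1.178) / 0.39 = 32.59 mg/L.

32.6 mg/L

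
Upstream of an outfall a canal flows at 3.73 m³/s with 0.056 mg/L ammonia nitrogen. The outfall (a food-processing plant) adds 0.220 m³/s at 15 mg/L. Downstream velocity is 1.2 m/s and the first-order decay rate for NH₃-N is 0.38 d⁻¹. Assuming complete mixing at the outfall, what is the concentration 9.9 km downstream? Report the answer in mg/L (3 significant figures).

0.857 mg/L

After complete mixing, C₀ = (0.22·15 + 3.73·0.056) / 3.95 = 0.8883 mg/L.
Travel time t = 9900 m / 1.2 m/s = 8250 s = 0.09549 d.
C = 0.8883·exp(−0.38·0.09549) = 0.8883·0.9644 = 0.8567 mg/L.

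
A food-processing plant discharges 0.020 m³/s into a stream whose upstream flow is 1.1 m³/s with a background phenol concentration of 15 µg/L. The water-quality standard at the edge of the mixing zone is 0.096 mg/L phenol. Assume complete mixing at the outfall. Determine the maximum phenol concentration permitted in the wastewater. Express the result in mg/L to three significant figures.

4.55 mg/L

15 µg/L = 0.015 mg/L.
Mass balance: 0.096·1.12 = 0.02·Cₑ + 1.1·0.015.
Cₑ = (0.1075 − 0.0165) / 0.02 = 4.551 mg/L.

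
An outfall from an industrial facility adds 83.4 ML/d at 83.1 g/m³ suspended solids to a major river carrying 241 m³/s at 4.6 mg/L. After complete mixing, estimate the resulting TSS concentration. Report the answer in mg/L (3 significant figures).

4.91 mg/L

83.4 ML/d = 0.9653 m³/s.
Conservation of mass across the mixing zone: C = (0.9653·83.1 + 241·4.6) / (0.9653 + 241) = 1189/242 = 4.913 mg/L.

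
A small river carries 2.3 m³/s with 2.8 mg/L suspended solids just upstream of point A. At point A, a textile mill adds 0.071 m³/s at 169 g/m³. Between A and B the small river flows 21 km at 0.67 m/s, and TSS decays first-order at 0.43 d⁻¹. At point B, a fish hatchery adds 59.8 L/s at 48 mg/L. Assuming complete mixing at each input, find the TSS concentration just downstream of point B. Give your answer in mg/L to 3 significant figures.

After input A: C = (2.3·2.8 + 0.071·169) / 2.371 = 7.777 mg/L.
Over the 21 km reach to input B (t = 3.134e+04 s = 0.3628 d), decay gives C = 7.777·exp(−0.43·0.3628) = 6.654 mg/L.
59.8 L/s = 0.0598 m³/s.
After input B: C = (2.371·6.654 + 0.0598·48) / 2.431 = 7.671 mg/L.

7.67 mg/L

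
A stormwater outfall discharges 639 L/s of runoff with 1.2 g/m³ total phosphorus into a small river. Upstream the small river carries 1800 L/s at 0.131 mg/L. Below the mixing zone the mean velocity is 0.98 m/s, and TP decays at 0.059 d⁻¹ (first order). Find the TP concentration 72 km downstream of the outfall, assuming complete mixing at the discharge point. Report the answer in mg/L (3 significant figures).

0.391 mg/L

639 L/s = 0.639 m³/s.
1800 L/s = 1.8 m³/s.
After complete mixing, C₀ = (0.639·1.2 + 1.8·0.131) / 2.439 = 0.4111 mg/L.
Travel time t = 7.2e+04 m / 0.98 m/s = 7.347e+04 s = 0.8503 d.
C = 0.4111·exp(−0.059·0.8503) = 0.4111·0.9511 = 0.391 mg/L.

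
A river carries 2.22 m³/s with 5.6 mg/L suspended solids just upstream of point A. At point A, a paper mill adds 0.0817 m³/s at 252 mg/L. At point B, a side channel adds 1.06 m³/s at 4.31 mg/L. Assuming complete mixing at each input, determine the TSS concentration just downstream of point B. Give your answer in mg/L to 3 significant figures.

11.2 mg/L

After input A: C = (2.22·5.6 + 0.0817·252) / 2.302 = 14.35 mg/L.
After input B: C = (2.302·14.35 + 1.06·4.31) / 3.362 = 11.18 mg/L.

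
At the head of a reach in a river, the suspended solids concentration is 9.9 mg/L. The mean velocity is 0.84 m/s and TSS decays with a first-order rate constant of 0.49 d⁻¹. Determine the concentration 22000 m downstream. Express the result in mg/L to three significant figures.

8.53 mg/L

Travel time t = 22000 m / 0.84 m/s = 2.2e+04/0.84 = 2.619e+04 s = 0.3031 d.
First-order decay: C = 9.9·exp(−0.49·0.3031) = 9.9·0.862 = 8.534 mg/L.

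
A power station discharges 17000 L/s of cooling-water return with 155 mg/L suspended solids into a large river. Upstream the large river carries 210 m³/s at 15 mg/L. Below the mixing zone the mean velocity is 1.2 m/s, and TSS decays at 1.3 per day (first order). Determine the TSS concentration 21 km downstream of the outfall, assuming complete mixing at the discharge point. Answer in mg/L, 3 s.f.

19.6 mg/L

17000 L/s = 17 m³/s.
After complete mixing, C₀ = (17·155 + 210·15) / 227 = 25.48 mg/L.
Travel time t = 2.1e+04 m / 1.2 m/s = 1.75e+04 s = 0.2025 d.
C = 25.48·exp(−1.3·0.2025) = 25.48·0.7685 = 19.58 mg/L.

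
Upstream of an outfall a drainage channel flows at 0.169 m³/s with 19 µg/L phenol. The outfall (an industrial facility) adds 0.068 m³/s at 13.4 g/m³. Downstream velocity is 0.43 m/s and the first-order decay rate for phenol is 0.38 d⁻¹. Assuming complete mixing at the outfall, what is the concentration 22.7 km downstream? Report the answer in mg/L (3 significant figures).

3.06 mg/L

19 µg/L = 0.019 mg/L.
After complete mixing, C₀ = (0.068·13.4 + 0.169·0.019) / 0.237 = 3.858 mg/L.
Travel time t = 2.27e+04 m / 0.43 m/s = 5.279e+04 s = 0.611 d.
C = 3.858·exp(−0.38·0.611) = 3.858·0.7928 = 3.059 mg/L.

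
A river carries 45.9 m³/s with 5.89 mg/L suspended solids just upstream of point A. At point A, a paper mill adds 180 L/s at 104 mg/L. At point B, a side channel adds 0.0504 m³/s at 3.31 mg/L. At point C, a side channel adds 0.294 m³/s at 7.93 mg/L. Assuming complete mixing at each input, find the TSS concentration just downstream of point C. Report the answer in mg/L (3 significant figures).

180 L/s = 0.18 m³/s.
After input A: C = (45.9·5.89 + 0.18·104) / 46.08 = 6.273 mg/L.
After input B: C = (46.08·6.273 + 0.0504·3.31) / 46.13 = 6.27 mg/L.
After input C: C = (46.13·6.27 + 0.294·7.93) / 46.42 = 6.281 mg/L.

6.28 mg/L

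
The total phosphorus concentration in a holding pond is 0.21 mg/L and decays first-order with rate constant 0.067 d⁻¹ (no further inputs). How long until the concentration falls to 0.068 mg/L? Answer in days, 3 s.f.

16.8 d

t = ln(C₀/C)/k = ln(0.21/0.068)/0.067 = 1.128/0.067 = 16.83 d.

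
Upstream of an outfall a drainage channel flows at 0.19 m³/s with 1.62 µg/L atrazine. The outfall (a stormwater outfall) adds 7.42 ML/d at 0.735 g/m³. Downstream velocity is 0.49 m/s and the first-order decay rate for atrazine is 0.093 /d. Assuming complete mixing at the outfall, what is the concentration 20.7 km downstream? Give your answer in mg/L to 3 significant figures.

7.42 ML/d = 0.08588 m³/s.
1.62 µg/L = 0.00162 mg/L.
After complete mixing, C₀ = (0.08588·0.735 + 0.19·0.00162) / 0.2759 = 0.2299 mg/L.
Travel time t = 2.07e+04 m / 0.49 m/s = 4.224e+04 s = 0.4889 d.
C = 0.2299·exp(−0.093·0.4889) = 0.2299·0.9555 = 0.2197 mg/L.

0.220 mg/L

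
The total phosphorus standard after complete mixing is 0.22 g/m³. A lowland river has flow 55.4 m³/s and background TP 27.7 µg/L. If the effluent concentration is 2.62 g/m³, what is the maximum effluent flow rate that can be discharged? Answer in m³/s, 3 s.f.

27.7 µg/L = 0.0277 mg/L.
Mass balance at complete mixing: C_std·(Q_w + Q_r) = Q_w·C_e + Q_r·C_b.
Rearranging, Q_w = Q_r·(C_std − C_b)/(C_e − C_std) = 55.4·(0.22 − 0.0277) / (2.62 − 0.22) = 4.439 m³/s.

4.44 m³/s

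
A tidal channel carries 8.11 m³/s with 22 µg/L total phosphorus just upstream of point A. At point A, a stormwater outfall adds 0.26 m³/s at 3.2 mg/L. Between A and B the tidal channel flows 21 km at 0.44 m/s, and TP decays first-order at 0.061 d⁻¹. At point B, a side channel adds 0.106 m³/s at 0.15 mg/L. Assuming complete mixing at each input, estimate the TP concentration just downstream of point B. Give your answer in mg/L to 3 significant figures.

22 µg/L = 0.022 mg/L.
After input A: C = (8.11·0.022 + 0.26·3.2) / 8.37 = 0.1207 mg/L.
Over the 21 km reach to input B (t = 4.773e+04 s = 0.5524 d), decay gives C = 0.1207·exp(−0.061·0.5524) = 0.1167 mg/L.
After input B: C = (8.37·0.1167 + 0.106·0.15) / 8.476 = 0.1171 mg/L.

0.117 mg/L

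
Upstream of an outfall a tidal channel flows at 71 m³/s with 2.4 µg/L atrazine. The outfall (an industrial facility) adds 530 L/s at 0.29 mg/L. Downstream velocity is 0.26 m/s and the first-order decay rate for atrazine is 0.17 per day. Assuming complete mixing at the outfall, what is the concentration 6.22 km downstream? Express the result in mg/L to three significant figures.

0.00432 mg/L

530 L/s = 0.53 m³/s.
2.4 µg/L = 0.0024 mg/L.
After complete mixing, C₀ = (0.53·0.29 + 71·0.0024) / 71.53 = 0.004531 mg/L.
Travel time t = 6220 m / 0.26 m/s = 2.392e+04 s = 0.2769 d.
C = 0.004531·exp(−0.17·0.2769) = 0.004531·0.954 = 0.004323 mg/L.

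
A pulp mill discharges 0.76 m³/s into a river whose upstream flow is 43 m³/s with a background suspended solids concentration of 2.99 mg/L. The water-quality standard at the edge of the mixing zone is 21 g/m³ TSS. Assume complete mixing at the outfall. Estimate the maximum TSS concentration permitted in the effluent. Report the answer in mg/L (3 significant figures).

1040 mg/L

Mass balance: 21·43.76 = 0.76·Cₑ + 43·2.99.
Cₑ = (919 − 128.6) / 0.76 = 1040 mg/L.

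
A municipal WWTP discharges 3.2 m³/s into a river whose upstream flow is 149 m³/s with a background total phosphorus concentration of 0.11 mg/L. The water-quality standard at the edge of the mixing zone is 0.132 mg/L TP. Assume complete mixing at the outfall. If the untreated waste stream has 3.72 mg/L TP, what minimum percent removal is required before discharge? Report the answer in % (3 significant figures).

Mass balance: 0.132·152.2 = 3.2·Cₑ + 149·0.11.
Cₑ = (20.09 − 16.39) / 3.2 = 1.156 mg/L.
Required removal = 1 − 1.156/3.72 = 68.91 %.

68.9 %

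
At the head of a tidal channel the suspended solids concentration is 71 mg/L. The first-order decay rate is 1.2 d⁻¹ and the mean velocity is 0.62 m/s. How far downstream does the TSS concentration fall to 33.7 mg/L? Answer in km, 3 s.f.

33.3 km

From C = C₀·e^(−kt), t = ln(C₀/C)/k = ln(71/33.7)/1.2 = 0.7452/1.2 = 0.621 d.
Distance = v·t = 0.62 m/s × 5.365e+04 s = 3.326e+04 m = 33.26 km.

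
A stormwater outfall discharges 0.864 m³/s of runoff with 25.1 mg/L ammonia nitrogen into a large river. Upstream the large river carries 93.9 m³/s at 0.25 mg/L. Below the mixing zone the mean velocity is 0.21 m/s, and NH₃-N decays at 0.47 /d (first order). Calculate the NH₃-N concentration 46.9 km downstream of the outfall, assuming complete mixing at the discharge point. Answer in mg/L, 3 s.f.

After complete mixing, C₀ = (0.864·25.1 + 93.9·0.25) / 94.76 = 0.4766 mg/L.
Travel time t = 4.69e+04 m / 0.21 m/s = 2.233e+05 s = 2.585 d.
C = 0.4766·exp(−0.47·2.585) = 0.4766·0.2967 = 0.1414 mg/L.

0.141 mg/L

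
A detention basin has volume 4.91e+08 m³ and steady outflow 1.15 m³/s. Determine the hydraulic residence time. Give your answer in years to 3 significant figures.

Q = 1.15 m³/s × 3.156e+07 s/yr = 3.629e+07 m³/yr.
Hydraulic residence time τ = V/Q = 4.91e+08/3.629e+07 = 13.53 yr.

13.5 yr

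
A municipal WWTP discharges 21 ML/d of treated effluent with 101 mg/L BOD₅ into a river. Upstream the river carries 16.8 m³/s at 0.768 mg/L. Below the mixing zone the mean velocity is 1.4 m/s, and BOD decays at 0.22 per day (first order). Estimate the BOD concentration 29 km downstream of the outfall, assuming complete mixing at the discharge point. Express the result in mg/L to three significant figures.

21 ML/d = 0.2431 m³/s.
After complete mixing, C₀ = (0.2431·101 + 16.8·0.768) / 17.04 = 2.197 mg/L.
Travel time t = 2.9e+04 m / 1.4 m/s = 2.071e+04 s = 0.2397 d.
C = 2.197·exp(−0.22·0.2397) = 2.197·0.9486 = 2.085 mg/L.

2.08 mg/L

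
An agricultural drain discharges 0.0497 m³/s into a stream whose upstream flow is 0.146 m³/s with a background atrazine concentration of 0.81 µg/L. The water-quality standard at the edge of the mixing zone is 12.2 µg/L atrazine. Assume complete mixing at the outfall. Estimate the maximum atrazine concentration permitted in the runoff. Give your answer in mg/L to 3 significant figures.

0.81 µg/L = 0.00081 mg/L.
12.2 µg/L = 0.0122 mg/L.
Mass balance: 0.0122·0.1957 = 0.0497·Cₑ + 0.146·0.00081.
Cₑ = (0.002388 − 0.0001183) / 0.0497 = 0.04566 mg/L.

0.0457 mg/L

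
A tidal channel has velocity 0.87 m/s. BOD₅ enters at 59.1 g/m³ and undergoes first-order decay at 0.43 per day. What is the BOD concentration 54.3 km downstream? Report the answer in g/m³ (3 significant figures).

Travel time t = 54.3 km / 0.87 m/s = 5.43e+04/0.87 = 6.241e+04 s = 0.7224 d.
First-order decay: C = 59.1·exp(−0.43·0.7224) = 59.1·0.733 = 43.32 g/m³.

43.3 g/m³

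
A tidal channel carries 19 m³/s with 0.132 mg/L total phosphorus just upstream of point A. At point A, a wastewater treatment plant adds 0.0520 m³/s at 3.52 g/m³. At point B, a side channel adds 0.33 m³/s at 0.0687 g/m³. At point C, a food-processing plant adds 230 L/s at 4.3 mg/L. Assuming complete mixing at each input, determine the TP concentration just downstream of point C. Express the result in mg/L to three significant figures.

After input A: C = (19·0.132 + 0.052·3.52) / 19.05 = 0.1412 mg/L.
After input B: C = (19.05·0.1412 + 0.33·0.0687) / 19.38 = 0.14 mg/L.
230 L/s = 0.23 m³/s.
After input C: C = (19.38·0.14 + 0.23·4.3) / 19.61 = 0.1888 mg/L.

0.189 mg/L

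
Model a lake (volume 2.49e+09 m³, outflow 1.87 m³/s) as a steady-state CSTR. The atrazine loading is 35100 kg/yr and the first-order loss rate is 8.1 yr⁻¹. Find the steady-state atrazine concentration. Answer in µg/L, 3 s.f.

1.74 µg/L

Outflow Q = 1.87 m³/s × 3.156e+07 s/yr = 5.901e+07 m³/yr.
Steady-state CSTR mass balance: W = Q·C + k·V·C, so C = W/(Q + kV).
Q + kV = 5.901e+07 + 8.1·2.49e+09 = 2.023e+10 m³/yr.
C = 35100/2.023e+10 = 1.735e-06 kg/m³ = 0.001735 mg/L = 1.735 µg/L.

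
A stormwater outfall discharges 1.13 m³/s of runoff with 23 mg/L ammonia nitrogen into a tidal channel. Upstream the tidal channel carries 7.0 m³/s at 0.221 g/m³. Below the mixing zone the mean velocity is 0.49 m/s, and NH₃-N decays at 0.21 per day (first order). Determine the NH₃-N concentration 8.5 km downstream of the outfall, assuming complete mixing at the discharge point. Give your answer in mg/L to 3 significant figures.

After complete mixing, C₀ = (1.13·23 + 7·0.221) / 8.13 = 3.387 mg/L.
Travel time t = 8500 m / 0.49 m/s = 1.735e+04 s = 0.2008 d.
C = 3.387·exp(−0.21·0.2008) = 3.387·0.9587 = 3.247 mg/L.

3.25 mg/L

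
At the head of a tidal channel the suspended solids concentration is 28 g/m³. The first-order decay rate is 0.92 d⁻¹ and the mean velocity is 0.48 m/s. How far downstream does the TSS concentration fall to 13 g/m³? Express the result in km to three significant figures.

34.6 km

From C = C₀·e^(−kt), t = ln(C₀/C)/k = ln(28/13)/0.92 = 0.7673/0.92 = 0.834 d.
Distance = v·t = 0.48 m/s × 7.206e+04 s = 3.459e+04 m = 34.59 km.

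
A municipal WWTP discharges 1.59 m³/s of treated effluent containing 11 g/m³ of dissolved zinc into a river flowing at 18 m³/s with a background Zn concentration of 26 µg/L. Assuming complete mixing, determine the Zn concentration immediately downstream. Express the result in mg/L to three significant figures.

0.917 mg/L

26 µg/L = 0.026 mg/L.
By mass balance at complete mixing, C = (1.59·11 + 18·0.026) / (1.59 + 18) = 17.96/19.59 = 0.9167 mg/L.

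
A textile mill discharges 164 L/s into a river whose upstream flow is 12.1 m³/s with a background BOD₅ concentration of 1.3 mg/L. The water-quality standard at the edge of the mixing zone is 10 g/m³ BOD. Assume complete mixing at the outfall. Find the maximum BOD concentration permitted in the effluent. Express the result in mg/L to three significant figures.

652 mg/L

164 L/s = 0.164 m³/s.
Mass balance: 10·12.26 = 0.164·Cₑ + 12.1·1.3.
Cₑ = (122.6 − 15.73) / 0.164 = 651.9 mg/L.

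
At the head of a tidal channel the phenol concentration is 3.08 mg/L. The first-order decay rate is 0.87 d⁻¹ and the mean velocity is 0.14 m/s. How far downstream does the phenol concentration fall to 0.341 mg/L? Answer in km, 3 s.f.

From C = C₀·e^(−kt), t = ln(C₀/C)/k = ln(3.08/0.341)/0.87 = 2.201/0.87 = 2.53 d.
Distance = v·t = 0.14 m/s × 2.186e+05 s = 3.06e+04 m = 30.6 km.

30.6 km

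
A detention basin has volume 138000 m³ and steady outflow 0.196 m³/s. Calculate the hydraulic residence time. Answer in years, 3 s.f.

Q = 0.196 m³/s × 3.156e+07 s/yr = 6.185e+06 m³/yr.
Hydraulic residence time τ = V/Q = 138000/6.185e+06 = 0.02231 yr.

0.0223 yr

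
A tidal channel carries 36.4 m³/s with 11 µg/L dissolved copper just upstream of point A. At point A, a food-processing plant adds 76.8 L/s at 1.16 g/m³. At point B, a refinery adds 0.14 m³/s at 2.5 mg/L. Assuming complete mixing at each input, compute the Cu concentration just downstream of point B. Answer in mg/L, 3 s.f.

0.0229 mg/L

11 µg/L = 0.011 mg/L.
76.8 L/s = 0.0768 m³/s.
After input A: C = (36.4·0.011 + 0.0768·1.16) / 36.48 = 0.01342 mg/L.
After input B: C = (36.48·0.01342 + 0.14·2.5) / 36.62 = 0.02293 mg/L.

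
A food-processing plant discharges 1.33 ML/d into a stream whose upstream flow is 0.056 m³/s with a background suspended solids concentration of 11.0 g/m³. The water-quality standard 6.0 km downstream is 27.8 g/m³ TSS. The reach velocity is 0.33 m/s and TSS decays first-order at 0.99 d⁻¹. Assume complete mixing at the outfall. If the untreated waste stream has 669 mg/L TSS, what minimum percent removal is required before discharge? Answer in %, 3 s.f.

82.2 %

1.33 ML/d = 0.01539 m³/s.
Travel time to the compliance point: t = 6000/0.33 = 1.818e+04 s = 0.2104 d; decay factor exp(−0.99·0.2104) = 0.8119.
So the concentration just after mixing may be at most 27.8/0.8119 = 34.24 mg/L.
Mass balance: 34.24·0.07139 = 0.01539·Cₑ + 0.056·11.
Cₑ = (2.444 − 0.616) / 0.01539 = 118.8 mg/L.
Required removal = 1 − 118.8/669 = 82.25 %.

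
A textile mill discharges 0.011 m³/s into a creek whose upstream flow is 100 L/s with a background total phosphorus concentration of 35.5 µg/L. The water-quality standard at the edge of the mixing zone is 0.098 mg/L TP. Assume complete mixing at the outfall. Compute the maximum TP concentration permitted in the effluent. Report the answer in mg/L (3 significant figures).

0.666 mg/L

100 L/s = 0.1 m³/s.
35.5 µg/L = 0.0355 mg/L.
Mass balance: 0.098·0.111 = 0.011·Cₑ + 0.1·0.0355.
Cₑ = (0.01088 − 0.00355) / 0.011 = 0.6662 mg/L.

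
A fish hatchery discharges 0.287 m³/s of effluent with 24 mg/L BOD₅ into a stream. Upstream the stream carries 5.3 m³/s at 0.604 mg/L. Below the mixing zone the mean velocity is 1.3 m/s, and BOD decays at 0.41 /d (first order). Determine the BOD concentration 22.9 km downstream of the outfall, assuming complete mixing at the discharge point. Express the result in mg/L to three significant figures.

After complete mixing, C₀ = (0.287·24 + 5.3·0.604) / 5.587 = 1.806 mg/L.
Travel time t = 2.29e+04 m / 1.3 m/s = 1.762e+04 s = 0.2039 d.
C = 1.806·exp(−0.41·0.2039) = 1.806·0.9198 = 1.661 mg/L.

1.66 mg/L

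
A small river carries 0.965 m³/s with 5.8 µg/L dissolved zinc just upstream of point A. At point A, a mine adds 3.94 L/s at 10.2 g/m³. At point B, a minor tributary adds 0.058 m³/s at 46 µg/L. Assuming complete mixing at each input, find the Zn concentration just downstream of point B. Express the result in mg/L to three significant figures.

5.8 µg/L = 0.0058 mg/L.
3.94 L/s = 0.00394 m³/s.
After input A: C = (0.965·0.0058 + 0.00394·10.2) / 0.9689 = 0.04725 mg/L.
46 µg/L = 0.046 mg/L.
After input B: C = (0.9689·0.04725 + 0.058·0.046) / 1.027 = 0.04718 mg/L.

0.0472 mg/L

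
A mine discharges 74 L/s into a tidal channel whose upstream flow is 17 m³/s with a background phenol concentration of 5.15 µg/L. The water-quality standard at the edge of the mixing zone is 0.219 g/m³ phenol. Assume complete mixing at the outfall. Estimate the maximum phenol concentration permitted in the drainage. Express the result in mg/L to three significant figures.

74 L/s = 0.074 m³/s.
5.15 µg/L = 0.00515 mg/L.
Mass balance: 0.219·17.07 = 0.074·Cₑ + 17·0.00515.
Cₑ = (3.739 − 0.08755) / 0.074 = 49.35 mg/L.

49.3 mg/L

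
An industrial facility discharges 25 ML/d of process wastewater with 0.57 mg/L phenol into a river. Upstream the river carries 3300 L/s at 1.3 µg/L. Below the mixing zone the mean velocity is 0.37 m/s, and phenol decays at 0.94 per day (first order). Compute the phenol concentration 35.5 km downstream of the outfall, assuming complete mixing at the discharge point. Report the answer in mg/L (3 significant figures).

25 ML/d = 0.2894 m³/s.
3300 L/s = 3.3 m³/s.
1.3 µg/L = 0.0013 mg/L.
After complete mixing, C₀ = (0.2894·0.57 + 3.3·0.0013) / 3.589 = 0.04715 mg/L.
Travel time t = 3.55e+04 m / 0.37 m/s = 9.595e+04 s = 1.11 d.
C = 0.04715·exp(−0.94·1.11) = 0.04715·0.3521 = 0.0166 mg/L.

0.0166 mg/L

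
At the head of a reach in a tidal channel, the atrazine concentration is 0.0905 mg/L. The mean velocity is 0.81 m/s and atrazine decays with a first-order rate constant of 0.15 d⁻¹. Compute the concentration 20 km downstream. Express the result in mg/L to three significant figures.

0.0867 mg/L

Travel time t = 20 km / 0.81 m/s = 2e+04/0.81 = 2.469e+04 s = 0.2858 d.
First-order decay: C = 0.0905·exp(−0.15·0.2858) = 0.0905·0.958 = 0.0867 mg/L.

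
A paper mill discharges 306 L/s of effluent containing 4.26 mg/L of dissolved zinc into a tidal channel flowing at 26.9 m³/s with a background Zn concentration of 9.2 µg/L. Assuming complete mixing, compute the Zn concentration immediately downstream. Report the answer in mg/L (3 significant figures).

0.0570 mg/L

306 L/s = 0.306 m³/s.
9.2 µg/L = 0.0092 mg/L.
Flow-weighted mixing gives C = (0.306·4.26 + 26.9·0.0092) / (0.306 + 26.9) = 1.551/27.21 = 0.05701 mg/L.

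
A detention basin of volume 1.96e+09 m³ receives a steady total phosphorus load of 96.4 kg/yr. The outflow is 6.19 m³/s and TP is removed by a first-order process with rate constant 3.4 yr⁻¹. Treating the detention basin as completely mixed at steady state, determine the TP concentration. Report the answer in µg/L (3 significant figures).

Outflow Q = 6.19 m³/s × 3.156e+07 s/yr = 1.953e+08 m³/yr.
Steady-state CSTR mass balance: W = Q·C + k·V·C, so C = W/(Q + kV).
Q + kV = 1.953e+08 + 3.4·1.96e+09 = 6.859e+09 m³/yr.
C = 96.4/6.859e+09 = 1.405e-08 kg/m³ = 1.405e-05 mg/L = 0.01405 µg/L.

0.0141 µg/L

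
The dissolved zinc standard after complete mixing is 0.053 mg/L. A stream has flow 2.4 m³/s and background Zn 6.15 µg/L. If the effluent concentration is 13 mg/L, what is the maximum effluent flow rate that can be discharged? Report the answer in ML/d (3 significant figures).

6.15 µg/L = 0.00615 mg/L.
Mass balance at complete mixing: C_std·(Q_w + Q_r) = Q_w·C_e + Q_r·C_b.
Rearranging, Q_w = Q_r·(C_std − C_b)/(C_e − C_std) = 2.4·(0.053 − 0.00615) / (13 − 0.053) = 0.008685 m³/s.
= 0.7504 ML/d.

0.750 ML/d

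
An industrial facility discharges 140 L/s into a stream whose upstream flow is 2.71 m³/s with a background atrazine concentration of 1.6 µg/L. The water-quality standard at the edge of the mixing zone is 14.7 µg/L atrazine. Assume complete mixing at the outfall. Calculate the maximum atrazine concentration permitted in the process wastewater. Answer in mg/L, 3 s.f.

140 L/s = 0.14 m³/s.
1.6 µg/L = 0.0016 mg/L.
14.7 µg/L = 0.0147 mg/L.
Mass balance: 0.0147·2.85 = 0.14·Cₑ + 2.71·0.0016.
Cₑ = (0.0419 − 0.004336) / 0.14 = 0.2683 mg/L.

0.268 mg/L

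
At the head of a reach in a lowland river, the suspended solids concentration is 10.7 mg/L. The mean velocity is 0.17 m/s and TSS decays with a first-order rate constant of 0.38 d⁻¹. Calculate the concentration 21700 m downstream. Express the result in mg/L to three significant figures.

Travel time t = 21700 m / 0.17 m/s = 2.17e+04/0.17 = 1.276e+05 s = 1.477 d.
First-order decay: C = 10.7·exp(−0.38·1.477) = 10.7·0.5704 = 6.103 mg/L.

6.10 mg/L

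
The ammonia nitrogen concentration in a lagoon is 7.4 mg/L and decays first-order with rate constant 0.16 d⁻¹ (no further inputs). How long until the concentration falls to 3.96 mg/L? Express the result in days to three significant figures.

3.91 d

t = ln(C₀/C)/k = ln(7.4/3.96)/0.16 = 0.6252/0.16 = 3.908 d.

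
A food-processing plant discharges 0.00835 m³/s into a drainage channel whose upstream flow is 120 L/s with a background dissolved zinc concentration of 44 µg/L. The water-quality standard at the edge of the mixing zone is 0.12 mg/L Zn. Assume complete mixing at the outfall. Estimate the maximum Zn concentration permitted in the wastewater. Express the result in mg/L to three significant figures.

1.21 mg/L

120 L/s = 0.12 m³/s.
44 µg/L = 0.044 mg/L.
Mass balance: 0.12·0.1283 = 0.00835·Cₑ + 0.12·0.044.
Cₑ = (0.0154 − 0.00528) / 0.00835 = 1.212 mg/L.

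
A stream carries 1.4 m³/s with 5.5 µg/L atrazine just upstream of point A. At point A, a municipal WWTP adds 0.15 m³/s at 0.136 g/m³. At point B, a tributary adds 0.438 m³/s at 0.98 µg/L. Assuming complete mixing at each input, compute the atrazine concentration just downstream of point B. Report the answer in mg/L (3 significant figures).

0.0144 mg/L

5.5 µg/L = 0.0055 mg/L.
After input A: C = (1.4·0.0055 + 0.15·0.136) / 1.55 = 0.01813 mg/L.
0.98 µg/L = 0.00098 mg/L.
After input B: C = (1.55·0.01813 + 0.438·0.00098) / 1.988 = 0.01435 mg/L.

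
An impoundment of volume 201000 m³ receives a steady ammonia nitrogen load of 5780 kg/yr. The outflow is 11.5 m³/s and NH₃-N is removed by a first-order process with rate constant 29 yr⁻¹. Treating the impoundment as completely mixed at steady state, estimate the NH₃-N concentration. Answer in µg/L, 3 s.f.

Outflow Q = 11.5 m³/s × 3.156e+07 s/yr = 3.629e+08 m³/yr.
Steady-state CSTR mass balance: W = Q·C + k·V·C, so C = W/(Q + kV).
Q + kV = 3.629e+08 + 29·201000 = 3.687e+08 m³/yr.
C = 5780/3.687e+08 = 1.567e-05 kg/m³ = 0.01567 mg/L = 15.67 µg/L.

15.7 µg/L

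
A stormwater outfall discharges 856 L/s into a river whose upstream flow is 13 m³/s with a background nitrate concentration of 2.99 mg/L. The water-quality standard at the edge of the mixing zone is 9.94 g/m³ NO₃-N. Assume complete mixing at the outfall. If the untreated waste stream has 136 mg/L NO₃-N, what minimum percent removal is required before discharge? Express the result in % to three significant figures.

856 L/s = 0.856 m³/s.
Mass balance: 9.94·13.86 = 0.856·Cₑ + 13·2.99.
Cₑ = (137.7 − 38.87) / 0.856 = 115.5 mg/L.
Required removal = 1 − 115.5/136 = 15.08 %.

15.1 %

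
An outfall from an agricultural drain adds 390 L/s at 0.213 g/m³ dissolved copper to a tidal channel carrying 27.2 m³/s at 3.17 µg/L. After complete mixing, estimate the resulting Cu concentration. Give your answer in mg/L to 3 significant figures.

0.00614 mg/L

390 L/s = 0.39 m³/s.
3.17 µg/L = 0.00317 mg/L.
Flow-weighted mixing gives C = (0.39·0.213 + 27.2·0.00317) / (0.39 + 27.2) = 0.1693/27.59 = 0.006136 mg/L.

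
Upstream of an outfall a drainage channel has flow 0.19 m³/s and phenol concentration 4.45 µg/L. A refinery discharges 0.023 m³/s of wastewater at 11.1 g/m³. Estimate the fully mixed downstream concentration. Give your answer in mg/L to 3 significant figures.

4.45 µg/L = 0.00445 mg/L.
Conservation of mass across the mixing zone: C = (0.023·11.1 + 0.19·0.00445) / (0.023 + 0.19) = 0.2561/0.213 = 1.203 mg/L.

1.20 mg/L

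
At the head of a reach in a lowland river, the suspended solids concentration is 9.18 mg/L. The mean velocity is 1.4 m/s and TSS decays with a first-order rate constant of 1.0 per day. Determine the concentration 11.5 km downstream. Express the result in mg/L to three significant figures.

Travel time t = 11.5 km / 1.4 m/s = 1.15e+04/1.4 = 8214 s = 0.09507 d.
First-order decay: C = 9.18·exp(−1.0·0.09507) = 9.18·0.9093 = 8.347 mg/L.

8.35 mg/L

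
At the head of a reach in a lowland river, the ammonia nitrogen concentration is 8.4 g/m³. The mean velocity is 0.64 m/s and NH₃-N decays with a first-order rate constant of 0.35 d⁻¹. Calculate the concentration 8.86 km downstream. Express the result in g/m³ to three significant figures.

7.94 g/m³

Travel time t = 8.86 km / 0.64 m/s = 8860/0.64 = 1.384e+04 s = 0.1602 d.
First-order decay: C = 8.4·exp(−0.35·0.1602) = 8.4·0.9455 = 7.942 g/m³.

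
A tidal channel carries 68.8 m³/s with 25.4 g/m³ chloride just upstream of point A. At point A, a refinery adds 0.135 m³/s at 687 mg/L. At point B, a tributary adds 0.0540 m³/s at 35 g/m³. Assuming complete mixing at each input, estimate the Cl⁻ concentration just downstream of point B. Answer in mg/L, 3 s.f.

26.7 mg/L

After input A: C = (68.8·25.4 + 0.135·687) / 68.94 = 26.7 mg/L.
After input B: C = (68.94·26.7 + 0.054·35) / 68.99 = 26.7 mg/L.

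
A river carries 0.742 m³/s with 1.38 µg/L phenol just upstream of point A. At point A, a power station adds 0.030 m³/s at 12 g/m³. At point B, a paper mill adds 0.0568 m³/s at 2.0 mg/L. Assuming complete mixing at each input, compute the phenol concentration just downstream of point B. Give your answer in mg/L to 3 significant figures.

1.38 µg/L = 0.00138 mg/L.
After input A: C = (0.742·0.00138 + 0.03·12) / 0.772 = 0.4676 mg/L.
After input B: C = (0.772·0.4676 + 0.0568·2) / 0.8288 = 0.5727 mg/L.

0.573 mg/L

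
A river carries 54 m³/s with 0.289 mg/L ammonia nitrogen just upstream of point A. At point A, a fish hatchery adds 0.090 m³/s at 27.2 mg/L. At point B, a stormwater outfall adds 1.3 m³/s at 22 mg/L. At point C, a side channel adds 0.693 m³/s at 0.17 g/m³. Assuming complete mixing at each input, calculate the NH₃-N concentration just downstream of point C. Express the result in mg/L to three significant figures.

0.834 mg/L

After input A: C = (54·0.289 + 0.09·27.2) / 54.09 = 0.3338 mg/L.
After input B: C = (54.09·0.3338 + 1.3·22) / 55.39 = 0.8423 mg/L.
After input C: C = (55.39·0.8423 + 0.693·0.17) / 56.08 = 0.834 mg/L.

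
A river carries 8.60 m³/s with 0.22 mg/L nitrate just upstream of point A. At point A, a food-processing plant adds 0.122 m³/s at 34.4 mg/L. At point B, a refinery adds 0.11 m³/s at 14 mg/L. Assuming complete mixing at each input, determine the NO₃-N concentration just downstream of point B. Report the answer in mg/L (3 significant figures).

0.864 mg/L

After input A: C = (8.6·0.22 + 0.122·34.4) / 8.722 = 0.6981 mg/L.
After input B: C = (8.722·0.6981 + 0.11·14) / 8.832 = 0.8638 mg/L.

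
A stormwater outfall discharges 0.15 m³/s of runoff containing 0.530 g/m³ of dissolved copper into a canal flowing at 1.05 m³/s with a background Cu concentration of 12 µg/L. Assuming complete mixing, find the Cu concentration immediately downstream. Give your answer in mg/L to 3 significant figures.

0.0767 mg/L

12 µg/L = 0.012 mg/L.
Flow-weighted mixing gives C = (0.15·0.53 + 1.05·0.012) / (0.15 + 1.05) = 0.0921/1.2 = 0.07675 mg/L.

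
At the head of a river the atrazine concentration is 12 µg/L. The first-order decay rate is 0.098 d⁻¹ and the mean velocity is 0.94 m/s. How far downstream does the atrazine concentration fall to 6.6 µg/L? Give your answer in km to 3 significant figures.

495 km

From C = C₀·e^(−kt), t = ln(C₀/C)/k = ln(12/6.6)/0.098 = 0.5978/0.098 = 6.1 d.
Distance = v·t = 0.94 m/s × 5.271e+05 s = 4.954e+05 m = 495.4 km.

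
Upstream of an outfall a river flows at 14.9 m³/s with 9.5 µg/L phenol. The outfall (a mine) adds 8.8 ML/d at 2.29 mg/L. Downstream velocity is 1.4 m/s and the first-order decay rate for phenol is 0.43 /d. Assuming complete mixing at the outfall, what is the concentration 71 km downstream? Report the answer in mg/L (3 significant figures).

8.8 ML/d = 0.1019 m³/s.
9.5 µg/L = 0.0095 mg/L.
After complete mixing, C₀ = (0.1019·2.29 + 14.9·0.0095) / 15 = 0.02498 mg/L.
Travel time t = 7.1e+04 m / 1.4 m/s = 5.071e+04 s = 0.587 d.
C = 0.02498·exp(−0.43·0.587) = 0.02498·0.7769 = 0.01941 mg/L.

0.0194 mg/L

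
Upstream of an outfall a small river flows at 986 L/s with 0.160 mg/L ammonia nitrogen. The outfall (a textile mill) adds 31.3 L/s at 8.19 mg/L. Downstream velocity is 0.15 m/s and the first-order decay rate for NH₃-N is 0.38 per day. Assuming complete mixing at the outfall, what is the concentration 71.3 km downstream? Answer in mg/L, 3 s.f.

31.3 L/s = 0.0313 m³/s.
986 L/s = 0.986 m³/s.
After complete mixing, C₀ = (0.0313·8.19 + 0.986·0.16) / 1.017 = 0.4071 mg/L.
Travel time t = 7.13e+04 m / 0.15 m/s = 4.753e+05 s = 5.502 d.
C = 0.4071·exp(−0.38·5.502) = 0.4071·0.1236 = 0.05032 mg/L.

0.0503 mg/L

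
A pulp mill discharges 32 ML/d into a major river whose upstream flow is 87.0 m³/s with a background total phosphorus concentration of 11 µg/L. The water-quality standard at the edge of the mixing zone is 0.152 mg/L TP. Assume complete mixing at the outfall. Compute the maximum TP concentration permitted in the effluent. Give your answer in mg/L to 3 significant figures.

32 ML/d = 0.3704 m³/s.
11 µg/L = 0.011 mg/L.
Mass balance: 0.152·87.37 = 0.3704·Cₑ + 87·0.011.
Cₑ = (13.28 − 0.957) / 0.3704 = 33.27 mg/L.

33.3 mg/L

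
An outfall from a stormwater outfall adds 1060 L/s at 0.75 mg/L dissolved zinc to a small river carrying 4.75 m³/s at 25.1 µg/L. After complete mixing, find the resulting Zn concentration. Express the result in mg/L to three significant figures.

0.157 mg/L

1060 L/s = 1.06 m³/s.
25.1 µg/L = 0.0251 mg/L.
Conservation of mass across the mixing zone: C = (1.06·0.75 + 4.75·0.0251) / (1.06 + 4.75) = 0.9142/5.81 = 0.1574 mg/L.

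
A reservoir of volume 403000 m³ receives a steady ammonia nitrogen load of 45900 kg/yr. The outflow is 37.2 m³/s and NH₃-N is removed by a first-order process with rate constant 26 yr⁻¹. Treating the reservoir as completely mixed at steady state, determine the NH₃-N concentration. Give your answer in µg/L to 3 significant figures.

Outflow Q = 37.2 m³/s × 3.156e+07 s/yr = 1.174e+09 m³/yr.
Steady-state CSTR mass balance: W = Q·C + k·V·C, so C = W/(Q + kV).
Q + kV = 1.174e+09 + 26·403000 = 1.184e+09 m³/yr.
C = 45900/1.184e+09 = 3.875e-05 kg/m³ = 0.03875 mg/L = 38.75 µg/L.

38.8 µg/L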